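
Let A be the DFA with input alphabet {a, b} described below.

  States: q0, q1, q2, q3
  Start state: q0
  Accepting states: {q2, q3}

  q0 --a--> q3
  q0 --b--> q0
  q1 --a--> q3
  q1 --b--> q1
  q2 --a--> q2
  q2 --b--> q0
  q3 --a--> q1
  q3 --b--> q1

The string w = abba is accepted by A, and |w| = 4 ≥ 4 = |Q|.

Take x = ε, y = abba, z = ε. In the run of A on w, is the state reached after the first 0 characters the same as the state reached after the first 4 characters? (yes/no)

Run of A on the first 4 characters of w = a b b a:
  step 0: q0  (start)
  step 1: q3  (read a: q0→q3)
  step 2: q1  (read b: q3→q1)
  step 3: q1  (read b: q1→q1)
  step 4: q3  (read a: q1→q3)

After x (step 0): q0. After xy (step 4): q3.
They differ (q0 ≠ q3), so y is not a cycle from the state after x; this split is not the one the pumping-lemma construction produces, and pumping y need not keep the string in L(A).

no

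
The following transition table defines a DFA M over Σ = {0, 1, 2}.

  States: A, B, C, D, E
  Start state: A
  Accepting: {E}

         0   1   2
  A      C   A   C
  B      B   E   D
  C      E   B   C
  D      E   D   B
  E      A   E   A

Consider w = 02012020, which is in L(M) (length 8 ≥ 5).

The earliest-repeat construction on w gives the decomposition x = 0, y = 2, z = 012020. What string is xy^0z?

0012020

xy⁰z = xz = 0·012020 = 0012020.
Reading y = 2 takes M from C back to C, so after x the machine is still in C, and z then leads to the accepting state E. Hence 0012020 ∈ L(M).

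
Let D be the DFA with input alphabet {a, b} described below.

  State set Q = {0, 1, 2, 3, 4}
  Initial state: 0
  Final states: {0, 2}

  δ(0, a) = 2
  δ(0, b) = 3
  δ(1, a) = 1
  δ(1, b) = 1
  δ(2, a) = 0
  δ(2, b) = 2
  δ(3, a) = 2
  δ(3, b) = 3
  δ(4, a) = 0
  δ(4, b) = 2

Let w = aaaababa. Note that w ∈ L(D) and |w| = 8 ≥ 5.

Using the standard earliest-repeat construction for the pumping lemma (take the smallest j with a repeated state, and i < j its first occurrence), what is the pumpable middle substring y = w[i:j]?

aa

Run of D on w = a a a a b a b a:
  step 0: 0  (start)
  step 1: 2  (read a: 0→2)
  step 2: 0  (read a: 2→0)   ← first repeat (0 seen earlier)
  step 3: 2  (read a: 0→2)
  step 4: 0  (read a: 2→0)
  step 5: 3  (read b: 0→3)
  step 6: 2  (read a: 3→2)
  step 7: 2  (read b: 2→2)
  step 8: 0  (read a: 2→0)

So i = 0, j = 2, giving x = w[0:0] = ε, y = w[0:2] = aa, z = w[2:8] = aababa.
Check: |xy| = 2 ≤ 5 and |y| = 2 ≥ 1. Reading y takes D from 0 back to 0, so every xyⁱz is accepted.
With |Q| = 5, pigeonhole forces a state repeat no later than step 5; the substring read between the first and second visits to that state can be pumped.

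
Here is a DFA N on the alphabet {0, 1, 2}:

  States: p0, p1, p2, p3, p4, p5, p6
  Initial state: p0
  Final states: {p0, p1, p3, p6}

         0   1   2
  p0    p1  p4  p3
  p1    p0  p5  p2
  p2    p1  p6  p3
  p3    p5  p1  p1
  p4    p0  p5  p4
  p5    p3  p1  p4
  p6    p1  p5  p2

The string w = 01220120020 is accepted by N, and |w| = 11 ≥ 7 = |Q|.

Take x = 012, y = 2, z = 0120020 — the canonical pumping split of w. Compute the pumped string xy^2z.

xy^2z = 012·2·2·0120020 = 012220120020.
Reading y = 2 takes N from p4 back to p4, so after x·y·y the machine is still in p4, and z then leads to the accepting state p1. Hence 012220120020 ∈ L(N).

012220120020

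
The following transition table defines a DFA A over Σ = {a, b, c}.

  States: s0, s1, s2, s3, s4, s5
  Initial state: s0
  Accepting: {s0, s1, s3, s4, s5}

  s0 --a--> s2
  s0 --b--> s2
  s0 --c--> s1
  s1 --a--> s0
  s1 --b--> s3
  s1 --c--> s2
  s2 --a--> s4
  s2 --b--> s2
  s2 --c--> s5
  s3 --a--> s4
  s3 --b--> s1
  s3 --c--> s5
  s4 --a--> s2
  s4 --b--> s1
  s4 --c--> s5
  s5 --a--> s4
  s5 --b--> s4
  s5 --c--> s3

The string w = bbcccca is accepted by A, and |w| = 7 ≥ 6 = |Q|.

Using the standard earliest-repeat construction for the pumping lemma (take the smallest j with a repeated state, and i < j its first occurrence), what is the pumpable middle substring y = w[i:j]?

State sequence: s0 -b-> s2 -b-> s2 -c-> s5 -c-> s3 -c-> s5 -c-> s3 -a-> s4
First repeat at step 2: s2 was already visited.

So i = 1, j = 2, giving x = w[0:1] = b, y = w[1:2] = b, z = w[2:7] = cccca.
Check: |xy| = 2 ≤ 6 and |y| = 1 ≥ 1. Reading y takes A from s2 back to s2, so every xyⁱz is accepted.

b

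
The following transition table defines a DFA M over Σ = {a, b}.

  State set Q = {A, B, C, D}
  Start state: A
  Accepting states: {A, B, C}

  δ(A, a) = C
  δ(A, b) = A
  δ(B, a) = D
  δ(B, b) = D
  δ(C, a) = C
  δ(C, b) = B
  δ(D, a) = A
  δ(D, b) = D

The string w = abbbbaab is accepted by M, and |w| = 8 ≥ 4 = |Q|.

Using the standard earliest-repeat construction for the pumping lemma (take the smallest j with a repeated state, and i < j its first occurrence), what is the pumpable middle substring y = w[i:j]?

b

State sequence: A -a-> C -b-> B -b-> D -b-> D -b-> D -a-> A -a-> C -b-> B
First repeat at step 4: D was already visited.

So i = 3, j = 4, giving x = w[0:3] = abb, y = w[3:4] = b, z = w[4:8] = baab.
Check: |xy| = 4 ≤ 4 and |y| = 1 ≥ 1. Reading y takes M from D back to D, so every xyⁱz is accepted.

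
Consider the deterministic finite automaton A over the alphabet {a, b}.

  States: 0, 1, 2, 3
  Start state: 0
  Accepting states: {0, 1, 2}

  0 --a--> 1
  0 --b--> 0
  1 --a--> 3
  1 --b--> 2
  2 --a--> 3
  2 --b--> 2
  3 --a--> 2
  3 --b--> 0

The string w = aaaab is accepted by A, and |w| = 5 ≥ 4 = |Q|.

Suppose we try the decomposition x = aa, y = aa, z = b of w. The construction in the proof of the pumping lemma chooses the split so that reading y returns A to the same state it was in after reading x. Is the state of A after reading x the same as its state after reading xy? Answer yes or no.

State sequence: 0 -a-> 1 -a-> 3 -a-> 2 -a-> 3

After x (step 2): 3. After xy (step 4): 3.
They match, so y = aa drives A around a cycle from 3 back to itself; pumping y any number of times keeps A in 3 before reading z, and xyⁱz ∈ L(A) for every i ≥ 0.

yes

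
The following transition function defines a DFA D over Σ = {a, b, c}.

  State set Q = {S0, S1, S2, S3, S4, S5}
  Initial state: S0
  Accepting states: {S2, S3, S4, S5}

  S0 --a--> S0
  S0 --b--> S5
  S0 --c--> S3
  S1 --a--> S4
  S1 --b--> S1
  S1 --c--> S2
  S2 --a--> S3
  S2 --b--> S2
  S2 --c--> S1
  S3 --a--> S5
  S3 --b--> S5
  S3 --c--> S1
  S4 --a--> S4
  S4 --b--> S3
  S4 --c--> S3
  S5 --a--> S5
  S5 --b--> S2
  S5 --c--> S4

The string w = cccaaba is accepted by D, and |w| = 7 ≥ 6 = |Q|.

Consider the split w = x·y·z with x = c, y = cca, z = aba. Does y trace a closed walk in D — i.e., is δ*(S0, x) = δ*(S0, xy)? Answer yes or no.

State sequence: S0 -c-> S3 -c-> S1 -c-> S2 -a-> S3

After x (step 1): S3. After xy (step 4): S3.
They match, so y = cca drives D around a cycle from S3 back to itself; pumping y any number of times keeps D in S3 before reading z, and xyⁱz ∈ L(D) for every i ≥ 0.

yes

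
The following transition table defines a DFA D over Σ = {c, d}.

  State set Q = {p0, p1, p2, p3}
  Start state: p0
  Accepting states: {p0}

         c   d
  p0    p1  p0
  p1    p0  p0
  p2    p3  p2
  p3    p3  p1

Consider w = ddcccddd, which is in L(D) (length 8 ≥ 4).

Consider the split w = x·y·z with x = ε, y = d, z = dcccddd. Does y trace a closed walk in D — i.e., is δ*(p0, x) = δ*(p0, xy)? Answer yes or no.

yes

State sequence: p0 -d-> p0

After x (step 0): p0. After xy (step 1): p0.
They match, so y = d drives D around a cycle from p0 back to itself; pumping y any number of times keeps D in p0 before reading z, and xyⁱz ∈ L(D) for every i ≥ 0.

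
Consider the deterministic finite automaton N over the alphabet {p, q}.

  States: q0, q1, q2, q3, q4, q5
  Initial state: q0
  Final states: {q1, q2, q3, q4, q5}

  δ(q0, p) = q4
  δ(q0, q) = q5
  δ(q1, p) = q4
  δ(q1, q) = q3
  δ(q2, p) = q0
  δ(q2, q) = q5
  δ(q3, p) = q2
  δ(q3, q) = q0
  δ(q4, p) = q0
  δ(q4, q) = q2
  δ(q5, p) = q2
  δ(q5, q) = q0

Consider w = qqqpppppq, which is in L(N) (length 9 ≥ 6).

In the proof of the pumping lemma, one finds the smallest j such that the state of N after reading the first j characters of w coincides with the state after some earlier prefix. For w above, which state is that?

State sequence: q0 -q-> q5 -q-> q0 -q-> q5 -p-> q2 -p-> q0 -p-> q4 -p-> q0 -p-> q4 -q-> q2
First repeat at step 2: q0 was already visited.

The earliest repeat is at step j = 2: N is in q0, which it already visited at step i = 0.
Since N has 6 states, any run of length ≥ 6 visits 6+1 states, so by pigeonhole some state repeats within the first 6 steps — that repeat gives the pumpable loop.

q0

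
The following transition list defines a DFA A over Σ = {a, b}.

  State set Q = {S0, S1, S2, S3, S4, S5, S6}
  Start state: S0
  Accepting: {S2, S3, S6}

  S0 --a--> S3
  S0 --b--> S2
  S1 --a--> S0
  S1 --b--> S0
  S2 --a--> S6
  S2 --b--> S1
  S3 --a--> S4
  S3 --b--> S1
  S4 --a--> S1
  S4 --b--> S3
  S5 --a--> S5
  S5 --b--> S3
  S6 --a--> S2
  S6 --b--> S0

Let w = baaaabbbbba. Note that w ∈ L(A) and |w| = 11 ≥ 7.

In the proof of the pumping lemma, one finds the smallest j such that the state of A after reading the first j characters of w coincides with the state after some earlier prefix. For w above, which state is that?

Run of A on w = b a a a a b b b b b a:
  step 0: S0  (start)
  step 1: S2  (read b: S0→S2)
  step 2: S6  (read a: S2→S6)
  step 3: S2  (read a: S6→S2)   ← first repeat (S2 seen earlier)
  step 4: S6  (read a: S2→S6)
  step 5: S2  (read a: S6→S2)
  step 6: S1  (read b: S2→S1)
  step 7: S0  (read b: S1→S0)
  step 8: S2  (read b: S0→S2)
  step 9: S1  (read b: S2→S1)
  step 10: S0  (read b: S1→S0)
  step 11: S3  (read a: S0→S3)

The earliest repeat is at step j = 3: A is in S2, which it already visited at step i = 1.
With |Q| = 7, pigeonhole forces a state repeat no later than step 7; the substring read between the first and second visits to that state can be pumped.

S2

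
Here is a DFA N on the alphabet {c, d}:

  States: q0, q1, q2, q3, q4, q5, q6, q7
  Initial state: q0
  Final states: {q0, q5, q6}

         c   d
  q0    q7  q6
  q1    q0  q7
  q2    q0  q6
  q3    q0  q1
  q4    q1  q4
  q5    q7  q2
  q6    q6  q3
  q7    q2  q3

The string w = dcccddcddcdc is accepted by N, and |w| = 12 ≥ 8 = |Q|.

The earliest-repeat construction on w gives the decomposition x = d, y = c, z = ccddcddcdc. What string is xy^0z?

dccddcddcdc

xy⁰z = xz = d·ccddcddcdc = dccddcddcdc.
Reading y = c takes N from q6 back to q6, so after x the machine is still in q6, and z then leads to the accepting state q6. Hence dccddcddcdc ∈ L(N).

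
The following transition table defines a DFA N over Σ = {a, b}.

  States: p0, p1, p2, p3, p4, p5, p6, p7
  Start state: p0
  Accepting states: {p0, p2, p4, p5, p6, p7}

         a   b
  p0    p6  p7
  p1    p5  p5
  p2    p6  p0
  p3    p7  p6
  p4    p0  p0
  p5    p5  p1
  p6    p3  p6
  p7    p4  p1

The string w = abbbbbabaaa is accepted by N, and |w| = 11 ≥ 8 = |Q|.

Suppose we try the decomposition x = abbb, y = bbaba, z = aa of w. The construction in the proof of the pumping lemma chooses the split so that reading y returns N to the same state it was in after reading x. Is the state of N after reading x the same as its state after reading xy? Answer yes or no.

Run of N on the first 9 characters of w = a b b b b b a b a:
  step 0: p0  (start)
  step 1: p6  (read a: p0→p6)
  step 2: p6  (read b: p6→p6)
  step 3: p6  (read b: p6→p6)
  step 4: p6  (read b: p6→p6)
  step 5: p6  (read b: p6→p6)
  step 6: p6  (read b: p6→p6)
  step 7: p3  (read a: p6→p3)
  step 8: p6  (read b: p3→p6)
  step 9: p3  (read a: p6→p3)

After x (step 4): p6. After xy (step 9): p3.
They differ (p6 ≠ p3), so y is not a cycle from the state after x; this split is not the one the pumping-lemma construction produces, and pumping y need not keep the string in L(N).

no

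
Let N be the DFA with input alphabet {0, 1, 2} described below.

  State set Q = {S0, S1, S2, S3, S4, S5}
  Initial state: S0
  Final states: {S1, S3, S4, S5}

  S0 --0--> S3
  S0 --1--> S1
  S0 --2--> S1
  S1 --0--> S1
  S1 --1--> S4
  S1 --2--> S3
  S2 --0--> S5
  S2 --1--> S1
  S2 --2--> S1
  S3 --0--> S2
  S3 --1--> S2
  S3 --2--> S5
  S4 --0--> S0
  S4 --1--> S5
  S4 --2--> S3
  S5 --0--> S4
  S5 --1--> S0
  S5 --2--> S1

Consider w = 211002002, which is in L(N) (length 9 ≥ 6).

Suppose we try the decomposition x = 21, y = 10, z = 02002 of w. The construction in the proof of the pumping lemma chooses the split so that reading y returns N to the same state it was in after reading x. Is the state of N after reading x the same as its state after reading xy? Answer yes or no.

yes

State sequence: S0 -2-> S1 -1-> S4 -1-> S5 -0-> S4

After x (step 2): S4. After xy (step 4): S4.
They match, so y = 10 drives N around a cycle from S4 back to itself; pumping y any number of times keeps N in S4 before reading z, and xyⁱz ∈ L(N) for every i ≥ 0.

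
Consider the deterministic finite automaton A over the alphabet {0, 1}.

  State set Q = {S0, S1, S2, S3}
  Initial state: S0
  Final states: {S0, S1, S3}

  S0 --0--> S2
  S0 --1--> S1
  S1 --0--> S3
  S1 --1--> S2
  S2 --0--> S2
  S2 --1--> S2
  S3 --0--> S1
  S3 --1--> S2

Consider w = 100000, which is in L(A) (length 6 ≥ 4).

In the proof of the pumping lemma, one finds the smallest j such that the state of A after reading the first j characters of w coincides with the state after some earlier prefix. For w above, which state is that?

S1

State sequence: S0 -1-> S1 -0-> S3 -0-> S1 -0-> S3 -0-> S1 -0-> S3
First repeat at step 3: S1 was already visited.

The earliest repeat is at step j = 3: A is in S1, which it already visited at step i = 1.
Pumping length from the standard proof: p = 4 (the number of states). The repeated state found above gives |xy| = j ≤ 4 and |y| = j − i ≥ 1.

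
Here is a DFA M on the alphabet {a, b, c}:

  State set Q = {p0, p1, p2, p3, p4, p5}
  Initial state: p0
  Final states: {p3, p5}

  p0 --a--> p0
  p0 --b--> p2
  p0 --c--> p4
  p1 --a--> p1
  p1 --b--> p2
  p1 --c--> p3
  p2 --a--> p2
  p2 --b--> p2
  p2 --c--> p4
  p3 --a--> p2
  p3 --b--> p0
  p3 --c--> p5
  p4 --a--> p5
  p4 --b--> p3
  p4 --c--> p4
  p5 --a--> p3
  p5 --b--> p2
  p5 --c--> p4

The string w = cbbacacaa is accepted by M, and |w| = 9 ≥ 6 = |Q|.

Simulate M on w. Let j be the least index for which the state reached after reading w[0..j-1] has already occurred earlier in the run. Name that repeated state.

State sequence: p0 -c-> p4 -b-> p3 -b-> p0 -a-> p0 -c-> p4 -a-> p5 -c-> p4 -a-> p5 -a-> p3
First repeat at step 3: p0 was already visited.

The earliest repeat is at step j = 3: M is in p0, which it already visited at step i = 0.
With |Q| = 6, pigeonhole forces a state repeat no later than step 6; the substring read between the first and second visits to that state can be pumped.

p0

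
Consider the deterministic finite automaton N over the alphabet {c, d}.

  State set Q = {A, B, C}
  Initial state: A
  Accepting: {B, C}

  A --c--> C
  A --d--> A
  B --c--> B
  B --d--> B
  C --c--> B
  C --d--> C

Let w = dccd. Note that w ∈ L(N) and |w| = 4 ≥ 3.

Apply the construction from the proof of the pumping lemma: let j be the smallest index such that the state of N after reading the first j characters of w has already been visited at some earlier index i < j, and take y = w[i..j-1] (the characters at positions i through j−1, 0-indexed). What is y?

d

Run of N on w = d c c d:
  step 0: A  (start)
  step 1: A  (read d: A→A)   ← first repeat (A seen earlier)
  step 2: C  (read c: A→C)
  step 3: B  (read c: C→B)
  step 4: B  (read d: B→B)

So i = 0, j = 1, giving x = w[0:0] = ε, y = w[0:1] = d, z = w[1:4] = ccd.
Check: |xy| = 1 ≤ 3 and |y| = 1 ≥ 1. Reading y takes N from A back to A, so every xyⁱz is accepted.
Pumping length from the standard proof: p = 3 (the number of states). The repeated state found above gives |xy| = j ≤ 3 and |y| = j − i ≥ 1.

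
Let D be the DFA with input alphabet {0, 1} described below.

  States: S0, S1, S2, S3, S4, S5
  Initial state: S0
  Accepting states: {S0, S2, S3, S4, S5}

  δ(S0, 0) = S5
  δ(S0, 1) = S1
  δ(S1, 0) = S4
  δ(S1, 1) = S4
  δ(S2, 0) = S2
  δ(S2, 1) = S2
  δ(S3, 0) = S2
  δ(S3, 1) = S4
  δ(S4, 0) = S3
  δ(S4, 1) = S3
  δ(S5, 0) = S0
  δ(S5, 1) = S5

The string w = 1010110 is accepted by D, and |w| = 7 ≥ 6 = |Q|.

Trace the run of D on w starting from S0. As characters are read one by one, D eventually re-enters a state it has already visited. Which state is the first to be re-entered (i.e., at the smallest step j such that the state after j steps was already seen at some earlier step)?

State sequence: S0 -1-> S1 -0-> S4 -1-> S3 -0-> S2 -1-> S2 -1-> S2 -0-> S2
First repeat at step 5: S2 was already visited.

The earliest repeat is at step j = 5: D is in S2, which it already visited at step i = 4.
The DFA has 6 states, so the proof of the pumping lemma guarantees a repeated state among the first 6+1 visited; the segment between the two visits is the pumpable y.

S2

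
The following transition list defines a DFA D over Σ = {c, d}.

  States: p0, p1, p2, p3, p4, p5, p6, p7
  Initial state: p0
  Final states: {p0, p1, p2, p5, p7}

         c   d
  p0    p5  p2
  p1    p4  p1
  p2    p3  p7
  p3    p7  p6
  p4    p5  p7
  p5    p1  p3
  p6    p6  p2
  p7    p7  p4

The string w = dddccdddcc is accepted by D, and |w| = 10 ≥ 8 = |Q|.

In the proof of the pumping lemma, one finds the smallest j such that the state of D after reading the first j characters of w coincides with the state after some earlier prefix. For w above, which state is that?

State sequence: p0 -d-> p2 -d-> p7 -d-> p4 -c-> p5 -c-> p1 -d-> p1 -d-> p1 -d-> p1 -c-> p4 -c-> p5
First repeat at step 6: p1 was already visited.

The earliest repeat is at step j = 6: D is in p1, which it already visited at step i = 5.
With |Q| = 8, pigeonhole forces a state repeat no later than step 8; the substring read between the first and second visits to that state can be pumped.

p1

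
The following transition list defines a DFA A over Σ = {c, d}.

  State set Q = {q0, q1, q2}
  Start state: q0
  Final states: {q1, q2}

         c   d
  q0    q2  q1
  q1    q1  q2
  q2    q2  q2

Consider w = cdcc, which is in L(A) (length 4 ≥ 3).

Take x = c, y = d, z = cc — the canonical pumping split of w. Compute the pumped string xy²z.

xy^2z = c·d·d·cc = cddcc.
Reading y = d takes A from q2 back to q2, so after x·y·y the machine is still in q2, and z then leads to the accepting state q2. Hence cddcc ∈ L(A).

cddcc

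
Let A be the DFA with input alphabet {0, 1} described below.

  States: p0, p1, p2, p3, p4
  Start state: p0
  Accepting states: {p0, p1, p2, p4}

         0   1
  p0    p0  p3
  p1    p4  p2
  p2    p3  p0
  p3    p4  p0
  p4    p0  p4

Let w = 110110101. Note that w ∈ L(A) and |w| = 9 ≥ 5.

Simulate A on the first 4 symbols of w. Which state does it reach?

State sequence: p0 -1-> p3 -1-> p0 -0-> p0 -1-> p3

After reading 4 characters, A is in state p3.

p3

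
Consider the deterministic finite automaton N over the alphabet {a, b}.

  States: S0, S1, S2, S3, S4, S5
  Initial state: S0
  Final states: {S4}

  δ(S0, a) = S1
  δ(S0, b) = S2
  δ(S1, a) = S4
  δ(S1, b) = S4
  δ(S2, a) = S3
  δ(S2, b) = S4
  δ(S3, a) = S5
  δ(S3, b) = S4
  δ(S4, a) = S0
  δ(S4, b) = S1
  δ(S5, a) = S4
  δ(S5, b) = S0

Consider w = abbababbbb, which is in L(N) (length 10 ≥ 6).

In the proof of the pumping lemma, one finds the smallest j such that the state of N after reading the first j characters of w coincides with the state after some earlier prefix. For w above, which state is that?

S1

State sequence: S0 -a-> S1 -b-> S4 -b-> S1 -a-> S4 -b-> S1 -a-> S4 -b-> S1 -b-> S4 -b-> S1 -b-> S4
First repeat at step 3: S1 was already visited.

The earliest repeat is at step j = 3: N is in S1, which it already visited at step i = 1.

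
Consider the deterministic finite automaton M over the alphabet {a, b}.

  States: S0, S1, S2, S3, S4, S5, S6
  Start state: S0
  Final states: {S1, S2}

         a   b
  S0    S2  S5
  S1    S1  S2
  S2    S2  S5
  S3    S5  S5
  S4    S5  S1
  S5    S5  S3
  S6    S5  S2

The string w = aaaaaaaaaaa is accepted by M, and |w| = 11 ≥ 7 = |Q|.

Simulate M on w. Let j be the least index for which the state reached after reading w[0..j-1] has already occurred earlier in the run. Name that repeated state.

S2

State sequence: S0 -a-> S2 -a-> S2 -a-> S2 -a-> S2 -a-> S2 -a-> S2 -a-> S2 -a-> S2 -a-> S2 -a-> S2 -a-> S2
First repeat at step 2: S2 was already visited.

The earliest repeat is at step j = 2: M is in S2, which it already visited at step i = 1.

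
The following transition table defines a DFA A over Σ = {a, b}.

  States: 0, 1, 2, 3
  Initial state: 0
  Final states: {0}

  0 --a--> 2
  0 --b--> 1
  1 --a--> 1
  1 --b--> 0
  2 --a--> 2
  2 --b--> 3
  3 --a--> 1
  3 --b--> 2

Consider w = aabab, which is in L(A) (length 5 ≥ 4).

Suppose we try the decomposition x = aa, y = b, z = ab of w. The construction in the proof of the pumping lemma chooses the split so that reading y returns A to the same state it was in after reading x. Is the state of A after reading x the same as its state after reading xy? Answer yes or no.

State sequence: 0 -a-> 2 -a-> 2 -b-> 3

After x (step 2): 2. After xy (step 3): 3.
They differ (2 ≠ 3), so y is not a cycle from the state after x; this split is not the one the pumping-lemma construction produces, and pumping y need not keep the string in L(A).

no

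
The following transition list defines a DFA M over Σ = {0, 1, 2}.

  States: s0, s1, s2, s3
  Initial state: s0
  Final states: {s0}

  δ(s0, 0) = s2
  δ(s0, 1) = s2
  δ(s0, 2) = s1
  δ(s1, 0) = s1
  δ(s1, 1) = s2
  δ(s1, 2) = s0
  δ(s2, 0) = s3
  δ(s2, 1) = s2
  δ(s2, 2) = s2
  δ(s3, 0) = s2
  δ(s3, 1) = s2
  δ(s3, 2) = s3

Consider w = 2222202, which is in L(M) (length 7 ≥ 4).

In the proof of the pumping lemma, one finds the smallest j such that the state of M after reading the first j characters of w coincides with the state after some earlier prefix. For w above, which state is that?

s0

Run of M on w = 2 2 2 2 2 0 2:
  step 0: s0  (start)
  step 1: s1  (read 2: s0→s1)
  step 2: s0  (read 2: s1→s0)   ← first repeat (s0 seen earlier)
  step 3: s1  (read 2: s0→s1)
  step 4: s0  (read 2: s1→s0)
  step 5: s1  (read 2: s0→s1)
  step 6: s1  (read 0: s1→s1)
  step 7: s0  (read 2: s1→s0)

The earliest repeat is at step j = 2: M is in s0, which it already visited at step i = 0.
Pumping length from the standard proof: p = 4 (the number of states). The repeated state found above gives |xy| = j ≤ 4 and |y| = j − i ≥ 1.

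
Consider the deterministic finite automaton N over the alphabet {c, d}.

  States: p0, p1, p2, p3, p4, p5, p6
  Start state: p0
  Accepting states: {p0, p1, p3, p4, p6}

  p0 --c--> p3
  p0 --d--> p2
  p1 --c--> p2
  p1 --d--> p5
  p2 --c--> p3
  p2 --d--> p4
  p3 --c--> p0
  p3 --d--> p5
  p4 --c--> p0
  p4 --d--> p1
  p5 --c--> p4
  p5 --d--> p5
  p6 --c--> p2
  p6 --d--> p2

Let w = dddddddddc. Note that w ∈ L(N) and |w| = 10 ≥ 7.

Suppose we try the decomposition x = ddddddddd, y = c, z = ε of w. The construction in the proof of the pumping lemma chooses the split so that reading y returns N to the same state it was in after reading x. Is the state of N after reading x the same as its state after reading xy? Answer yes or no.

no

State sequence: p0 -d-> p2 -d-> p4 -d-> p1 -d-> p5 -d-> p5 -d-> p5 -d-> p5 -d-> p5 -d-> p5 -c-> p4

After x (step 9): p5. After xy (step 10): p4.
They differ (p5 ≠ p4), so y is not a cycle from the state after x; this split is not the one the pumping-lemma construction produces, and pumping y need not keep the string in L(N).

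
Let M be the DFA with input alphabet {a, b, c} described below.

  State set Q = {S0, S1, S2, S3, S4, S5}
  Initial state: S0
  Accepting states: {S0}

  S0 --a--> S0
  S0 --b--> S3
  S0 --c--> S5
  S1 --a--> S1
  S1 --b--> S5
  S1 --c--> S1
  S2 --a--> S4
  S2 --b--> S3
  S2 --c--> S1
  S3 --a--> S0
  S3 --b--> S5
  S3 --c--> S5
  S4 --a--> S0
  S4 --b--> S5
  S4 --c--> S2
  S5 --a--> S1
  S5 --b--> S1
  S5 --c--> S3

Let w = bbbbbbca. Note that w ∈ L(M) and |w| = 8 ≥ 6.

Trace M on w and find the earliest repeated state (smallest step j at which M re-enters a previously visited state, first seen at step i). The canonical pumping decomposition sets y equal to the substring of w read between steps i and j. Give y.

bb

Run of M on w = b b b b b b c a:
  step 0: S0  (start)
  step 1: S3  (read b: S0→S3)
  step 2: S5  (read b: S3→S5)
  step 3: S1  (read b: S5→S1)
  step 4: S5  (read b: S1→S5)   ← first repeat (S5 seen earlier)
  step 5: S1  (read b: S5→S1)
  step 6: S5  (read b: S1→S5)
  step 7: S3  (read c: S5→S3)
  step 8: S0  (read a: S3→S0)

So i = 2, j = 4, giving x = w[0:2] = bb, y = w[2:4] = bb, z = w[4:8] = bbca.
Check: |xy| = 4 ≤ 6 and |y| = 2 ≥ 1. Reading y takes M from S5 back to S5, so every xyⁱz is accepted.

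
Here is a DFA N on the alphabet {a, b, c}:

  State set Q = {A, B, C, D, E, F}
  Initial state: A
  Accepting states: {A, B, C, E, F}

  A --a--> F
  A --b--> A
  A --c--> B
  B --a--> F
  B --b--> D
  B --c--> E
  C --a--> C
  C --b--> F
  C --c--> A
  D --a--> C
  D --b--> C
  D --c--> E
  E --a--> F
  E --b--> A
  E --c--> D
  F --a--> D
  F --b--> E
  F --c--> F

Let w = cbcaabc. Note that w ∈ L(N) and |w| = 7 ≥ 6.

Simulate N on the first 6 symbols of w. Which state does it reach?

State sequence: A -c-> B -b-> D -c-> E -a-> F -a-> D -b-> C

After reading 6 characters, N is in state C.

C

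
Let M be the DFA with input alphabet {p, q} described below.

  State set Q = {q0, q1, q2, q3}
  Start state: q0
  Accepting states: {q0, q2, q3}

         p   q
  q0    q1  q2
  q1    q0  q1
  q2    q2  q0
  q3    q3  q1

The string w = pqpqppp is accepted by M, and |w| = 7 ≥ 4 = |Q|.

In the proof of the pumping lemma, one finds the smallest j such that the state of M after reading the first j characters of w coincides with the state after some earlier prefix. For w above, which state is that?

State sequence: q0 -p-> q1 -q-> q1 -p-> q0 -q-> q2 -p-> q2 -p-> q2 -p-> q2
First repeat at step 2: q1 was already visited.

The earliest repeat is at step j = 2: M is in q1, which it already visited at step i = 1.
The DFA has 4 states, so the proof of the pumping lemma guarantees a repeated state among the first 4+1 visited; the segment between the two visits is the pumpable y.

q1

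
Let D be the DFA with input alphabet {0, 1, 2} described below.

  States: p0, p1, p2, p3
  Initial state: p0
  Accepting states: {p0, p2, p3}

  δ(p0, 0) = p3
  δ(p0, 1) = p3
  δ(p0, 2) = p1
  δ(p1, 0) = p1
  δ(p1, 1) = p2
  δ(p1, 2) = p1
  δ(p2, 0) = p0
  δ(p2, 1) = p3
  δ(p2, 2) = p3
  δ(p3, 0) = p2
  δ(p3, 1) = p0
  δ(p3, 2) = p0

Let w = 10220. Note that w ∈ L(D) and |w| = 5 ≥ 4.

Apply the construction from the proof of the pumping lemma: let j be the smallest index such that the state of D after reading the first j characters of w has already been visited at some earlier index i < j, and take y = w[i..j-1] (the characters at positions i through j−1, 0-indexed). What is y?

02

Run of D on w = 1 0 2 2 0:
  step 0: p0  (start)
  step 1: p3  (read 1: p0→p3)
  step 2: p2  (read 0: p3→p2)
  step 3: p3  (read 2: p2→p3)   ← first repeat (p3 seen earlier)
  step 4: p0  (read 2: p3→p0)
  step 5: p3  (read 0: p0→p3)

So i = 1, j = 3, giving x = w[0:1] = 1, y = w[1:3] = 02, z = w[3:5] = 20.
Check: |xy| = 3 ≤ 4 and |y| = 2 ≥ 1. Reading y takes D from p3 back to p3, so every xyⁱz is accepted.
Pumping length from the standard proof: p = 4 (the number of states). The repeated state found above gives |xy| = j ≤ 4 and |y| = j − i ≥ 1.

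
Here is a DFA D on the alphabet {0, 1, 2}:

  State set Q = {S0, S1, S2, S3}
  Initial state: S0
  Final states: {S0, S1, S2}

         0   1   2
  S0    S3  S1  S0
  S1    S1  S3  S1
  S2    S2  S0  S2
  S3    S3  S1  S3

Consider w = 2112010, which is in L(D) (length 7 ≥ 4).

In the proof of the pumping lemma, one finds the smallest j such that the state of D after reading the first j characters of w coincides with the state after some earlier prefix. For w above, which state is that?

S0

Run of D on w = 2 1 1 2 0 1 0:
  step 0: S0  (start)
  step 1: S0  (read 2: S0→S0)   ← first repeat (S0 seen earlier)
  step 2: S1  (read 1: S0→S1)
  step 3: S3  (read 1: S1→S3)
  step 4: S3  (read 2: S3→S3)
  step 5: S3  (read 0: S3→S3)
  step 6: S1  (read 1: S3→S1)
  step 7: S1  (read 0: S1→S1)

The earliest repeat is at step j = 1: D is in S0, which it already visited at step i = 0.
Pumping length from the standard proof: p = 4 (the number of states). The repeated state found above gives |xy| = j ≤ 4 and |y| = j − i ≥ 1.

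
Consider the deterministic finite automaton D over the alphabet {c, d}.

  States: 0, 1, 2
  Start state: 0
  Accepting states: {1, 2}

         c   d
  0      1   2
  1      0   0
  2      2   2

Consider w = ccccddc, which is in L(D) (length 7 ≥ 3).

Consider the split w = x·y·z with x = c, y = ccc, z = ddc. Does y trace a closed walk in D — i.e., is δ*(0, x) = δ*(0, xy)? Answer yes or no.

State sequence: 0 -c-> 1 -c-> 0 -c-> 1 -c-> 0

After x (step 1): 1. After xy (step 4): 0.
They differ (1 ≠ 0), so y is not a cycle from the state after x; this split is not the one the pumping-lemma construction produces, and pumping y need not keep the string in L(D).

no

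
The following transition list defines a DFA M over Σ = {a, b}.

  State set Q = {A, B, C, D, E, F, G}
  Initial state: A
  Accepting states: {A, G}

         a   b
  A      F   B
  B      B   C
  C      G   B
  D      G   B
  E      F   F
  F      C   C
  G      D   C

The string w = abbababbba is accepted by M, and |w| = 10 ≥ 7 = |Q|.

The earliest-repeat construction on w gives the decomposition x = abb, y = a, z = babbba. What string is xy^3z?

abbaaababbba

xy^3z = abb·a·a·a·babbba = abbaaababbba.
Reading y = a takes M from B back to B, so after x·y·y·y the machine is still in B, and z then leads to the accepting state G. Hence abbaaababbba ∈ L(M).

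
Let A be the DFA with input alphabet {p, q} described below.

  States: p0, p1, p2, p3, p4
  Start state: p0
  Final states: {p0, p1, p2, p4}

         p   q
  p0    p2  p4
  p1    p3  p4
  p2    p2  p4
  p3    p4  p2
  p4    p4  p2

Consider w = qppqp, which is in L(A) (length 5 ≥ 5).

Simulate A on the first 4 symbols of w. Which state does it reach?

p2

State sequence: p0 -q-> p4 -p-> p4 -p-> p4 -q-> p2

After reading 4 characters, A is in state p2.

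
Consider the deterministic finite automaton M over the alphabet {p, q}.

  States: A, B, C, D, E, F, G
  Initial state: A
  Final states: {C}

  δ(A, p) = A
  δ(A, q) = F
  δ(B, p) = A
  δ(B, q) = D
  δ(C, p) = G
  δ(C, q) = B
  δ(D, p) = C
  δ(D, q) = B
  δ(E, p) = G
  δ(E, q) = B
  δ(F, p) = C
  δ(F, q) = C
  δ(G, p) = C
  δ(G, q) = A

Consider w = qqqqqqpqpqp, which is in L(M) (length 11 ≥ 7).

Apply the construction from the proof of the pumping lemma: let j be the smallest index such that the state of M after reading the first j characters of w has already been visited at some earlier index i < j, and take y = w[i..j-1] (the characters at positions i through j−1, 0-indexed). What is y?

Run of M on w = q q q q q q p q p q p:
  step 0: A  (start)
  step 1: F  (read q: A→F)
  step 2: C  (read q: F→C)
  step 3: B  (read q: C→B)
  step 4: D  (read q: B→D)
  step 5: B  (read q: D→B)   ← first repeat (B seen earlier)
  step 6: D  (read q: B→D)
  step 7: C  (read p: D→C)
  step 8: B  (read q: C→B)
  step 9: A  (read p: B→A)
  step 10: F  (read q: A→F)
  step 11: C  (read p: F→C)

So i = 3, j = 5, giving x = w[0:3] = qqq, y = w[3:5] = qq, z = w[5:11] = qpqpqp.
Check: |xy| = 5 ≤ 7 and |y| = 2 ≥ 1. Reading y takes M from B back to B, so every xyⁱz is accepted.
The DFA has 7 states, so the proof of the pumping lemma guarantees a repeated state among the first 7+1 visited; the segment between the two visits is the pumpable y.

qq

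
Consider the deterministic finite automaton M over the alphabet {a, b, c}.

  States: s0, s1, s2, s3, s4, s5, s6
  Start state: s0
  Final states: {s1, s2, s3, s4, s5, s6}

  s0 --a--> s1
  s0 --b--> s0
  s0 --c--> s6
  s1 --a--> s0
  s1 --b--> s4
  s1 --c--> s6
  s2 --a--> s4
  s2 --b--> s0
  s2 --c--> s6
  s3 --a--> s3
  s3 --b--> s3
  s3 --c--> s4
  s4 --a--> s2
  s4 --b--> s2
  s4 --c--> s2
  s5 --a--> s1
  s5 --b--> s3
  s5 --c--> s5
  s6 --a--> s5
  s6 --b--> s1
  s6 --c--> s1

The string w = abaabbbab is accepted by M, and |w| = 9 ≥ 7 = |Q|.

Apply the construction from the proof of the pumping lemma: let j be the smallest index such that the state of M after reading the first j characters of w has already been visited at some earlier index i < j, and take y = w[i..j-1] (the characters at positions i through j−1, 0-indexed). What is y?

Run of M on w = a b a a b b b a b:
  step 0: s0  (start)
  step 1: s1  (read a: s0→s1)
  step 2: s4  (read b: s1→s4)
  step 3: s2  (read a: s4→s2)
  step 4: s4  (read a: s2→s4)   ← first repeat (s4 seen earlier)
  step 5: s2  (read b: s4→s2)
  step 6: s0  (read b: s2→s0)
  step 7: s0  (read b: s0→s0)
  step 8: s1  (read a: s0→s1)
  step 9: s4  (read b: s1→s4)

So i = 2, j = 4, giving x = w[0:2] = ab, y = w[2:4] = aa, z = w[4:9] = bbbab.
Check: |xy| = 4 ≤ 7 and |y| = 2 ≥ 1. Reading y takes M from s4 back to s4, so every xyⁱz is accepted.

aa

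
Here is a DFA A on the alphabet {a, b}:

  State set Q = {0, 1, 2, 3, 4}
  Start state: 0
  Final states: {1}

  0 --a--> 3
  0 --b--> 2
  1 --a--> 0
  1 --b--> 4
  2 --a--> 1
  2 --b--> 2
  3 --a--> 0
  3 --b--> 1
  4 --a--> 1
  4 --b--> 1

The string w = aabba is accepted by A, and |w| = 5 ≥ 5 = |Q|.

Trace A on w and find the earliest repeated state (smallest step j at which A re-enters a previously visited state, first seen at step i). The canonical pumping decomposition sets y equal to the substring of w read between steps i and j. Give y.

State sequence: 0 -a-> 3 -a-> 0 -b-> 2 -b-> 2 -a-> 1
First repeat at step 2: 0 was already visited.

So i = 0, j = 2, giving x = w[0:0] = ε, y = w[0:2] = aa, z = w[2:5] = bba.
Check: |xy| = 2 ≤ 5 and |y| = 2 ≥ 1. Reading y takes A from 0 back to 0, so every xyⁱz is accepted.

aa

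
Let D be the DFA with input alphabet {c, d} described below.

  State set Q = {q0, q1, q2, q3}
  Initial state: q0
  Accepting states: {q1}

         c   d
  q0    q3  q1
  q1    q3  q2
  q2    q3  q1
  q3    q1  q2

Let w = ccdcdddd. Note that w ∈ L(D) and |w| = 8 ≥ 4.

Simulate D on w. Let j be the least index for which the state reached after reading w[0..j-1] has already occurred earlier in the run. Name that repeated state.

q3

State sequence: q0 -c-> q3 -c-> q1 -d-> q2 -c-> q3 -d-> q2 -d-> q1 -d-> q2 -d-> q1
First repeat at step 4: q3 was already visited.

The earliest repeat is at step j = 4: D is in q3, which it already visited at step i = 1.
Since D has 4 states, any run of length ≥ 4 visits 4+1 states, so by pigeonhole some state repeats within the first 4 steps — that repeat gives the pumpable loop.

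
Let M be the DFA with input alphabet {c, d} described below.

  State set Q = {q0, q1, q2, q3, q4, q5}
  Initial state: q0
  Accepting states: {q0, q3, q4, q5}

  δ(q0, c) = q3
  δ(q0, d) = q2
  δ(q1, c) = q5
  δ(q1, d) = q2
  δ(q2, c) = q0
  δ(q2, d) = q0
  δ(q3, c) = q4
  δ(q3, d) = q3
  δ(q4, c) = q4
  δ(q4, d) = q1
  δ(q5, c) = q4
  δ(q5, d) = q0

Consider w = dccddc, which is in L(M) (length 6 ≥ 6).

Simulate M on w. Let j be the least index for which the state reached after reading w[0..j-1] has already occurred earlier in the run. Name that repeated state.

q0

State sequence: q0 -d-> q2 -c-> q0 -c-> q3 -d-> q3 -d-> q3 -c-> q4
First repeat at step 2: q0 was already visited.

The earliest repeat is at step j = 2: M is in q0, which it already visited at step i = 0.
Pumping length from the standard proof: p = 6 (the number of states). The repeated state found above gives |xy| = j ≤ 6 and |y| = j − i ≥ 1.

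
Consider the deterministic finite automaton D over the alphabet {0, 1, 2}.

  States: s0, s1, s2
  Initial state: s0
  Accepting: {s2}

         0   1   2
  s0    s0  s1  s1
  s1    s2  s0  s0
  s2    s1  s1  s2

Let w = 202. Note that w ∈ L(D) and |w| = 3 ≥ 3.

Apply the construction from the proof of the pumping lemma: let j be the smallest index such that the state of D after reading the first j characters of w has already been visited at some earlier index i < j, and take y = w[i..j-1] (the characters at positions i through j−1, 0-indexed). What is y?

2

Run of D on w = 2 0 2:
  step 0: s0  (start)
  step 1: s1  (read 2: s0→s1)
  step 2: s2  (read 0: s1→s2)
  step 3: s2  (read 2: s2→s2)   ← first repeat (s2 seen earlier)

So i = 2, j = 3, giving x = w[0:2] = 20, y = w[2:3] = 2, z = w[3:3] = ε.
Check: |xy| = 3 ≤ 3 and |y| = 1 ≥ 1. Reading y takes D from s2 back to s2, so every xyⁱz is accepted.
The DFA has 3 states, so the proof of the pumping lemma guarantees a repeated state among the first 3+1 visited; the segment between the two visits is the pumpable y.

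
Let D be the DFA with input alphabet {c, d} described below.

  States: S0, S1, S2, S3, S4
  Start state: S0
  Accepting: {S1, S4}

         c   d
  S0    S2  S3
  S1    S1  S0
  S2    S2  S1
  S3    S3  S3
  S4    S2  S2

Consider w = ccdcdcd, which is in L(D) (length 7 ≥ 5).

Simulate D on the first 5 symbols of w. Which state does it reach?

Run of D on the first 5 characters of w = c c d c d:
  step 0: S0  (start)
  step 1: S2  (read c: S0→S2)
  step 2: S2  (read c: S2→S2)
  step 3: S1  (read d: S2→S1)
  step 4: S1  (read c: S1→S1)
  step 5: S0  (read d: S1→S0)

After reading 5 characters, D is in state S0.
(This kind of state-tracing is the core of the pumping-lemma construction: with 5 states, pigeonhole forces a repeat within the first 5 steps.)

S0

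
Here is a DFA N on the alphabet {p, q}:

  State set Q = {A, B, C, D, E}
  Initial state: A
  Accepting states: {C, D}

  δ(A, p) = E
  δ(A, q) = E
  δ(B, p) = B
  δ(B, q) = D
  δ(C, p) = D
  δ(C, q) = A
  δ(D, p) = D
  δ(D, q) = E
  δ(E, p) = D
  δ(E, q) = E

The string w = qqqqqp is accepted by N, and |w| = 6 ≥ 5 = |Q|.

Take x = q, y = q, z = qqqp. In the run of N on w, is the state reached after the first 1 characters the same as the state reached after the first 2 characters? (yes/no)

Run of N on the first 2 characters of w = q q:
  step 0: A  (start)
  step 1: E  (read q: A→E)
  step 2: E  (read q: E→E)

After x (step 1): E. After xy (step 2): E.
They match, so y = q drives N around a cycle from E back to itself; pumping y any number of times keeps N in E before reading z, and xyⁱz ∈ L(N) for every i ≥ 0.

yes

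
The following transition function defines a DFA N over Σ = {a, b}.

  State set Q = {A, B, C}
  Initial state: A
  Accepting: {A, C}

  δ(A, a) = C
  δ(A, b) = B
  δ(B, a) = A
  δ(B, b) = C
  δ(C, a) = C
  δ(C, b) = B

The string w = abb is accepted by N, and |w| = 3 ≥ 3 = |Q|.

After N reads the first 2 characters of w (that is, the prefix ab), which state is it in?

B

Run of N on the first 2 characters of w = a b:
  step 0: A  (start)
  step 1: C  (read a: A→C)
  step 2: B  (read b: C→B)

After reading 2 characters, N is in state B.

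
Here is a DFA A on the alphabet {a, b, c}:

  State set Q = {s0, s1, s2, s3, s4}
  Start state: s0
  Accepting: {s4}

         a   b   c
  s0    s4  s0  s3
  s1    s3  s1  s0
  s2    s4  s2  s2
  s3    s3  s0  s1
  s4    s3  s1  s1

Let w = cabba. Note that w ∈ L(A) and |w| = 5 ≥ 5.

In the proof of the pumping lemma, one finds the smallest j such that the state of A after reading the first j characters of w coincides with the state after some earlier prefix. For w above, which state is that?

State sequence: s0 -c-> s3 -a-> s3 -b-> s0 -b-> s0 -a-> s4
First repeat at step 2: s3 was already visited.

The earliest repeat is at step j = 2: A is in s3, which it already visited at step i = 1.
Pumping length from the standard proof: p = 5 (the number of states). The repeated state found above gives |xy| = j ≤ 5 and |y| = j − i ≥ 1.

s3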